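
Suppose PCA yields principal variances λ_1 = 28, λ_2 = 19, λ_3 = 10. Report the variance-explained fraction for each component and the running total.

Step 1 — total variance = trace(Sigma) = Σ λ_i = 28 + 19 + 10 = 57.

Step 2 — fraction explained by component i = λ_i / Σ λ:
  PC1: 28/57 = 0.4912
  PC2: 19/57 = 0.3333
  PC3: 10/57 = 0.1754

Step 3 — cumulative fraction after k components = (λ_1 + ... + λ_k) / Σ λ:
  k = 1: 28/57 = 0.4912
  k = 2: (28 + 19)/57 = 47/57 = 0.8246
  k = 3: (28 + 19 + 10)/57 = 57/57 = 1

Summary (fraction, with percent):

explained: PC1 0.4912 (49.12%), PC2 0.3333 (33.33%), PC3 0.1754 (17.54%);  cumulative: 0.4912, 0.8246, 1


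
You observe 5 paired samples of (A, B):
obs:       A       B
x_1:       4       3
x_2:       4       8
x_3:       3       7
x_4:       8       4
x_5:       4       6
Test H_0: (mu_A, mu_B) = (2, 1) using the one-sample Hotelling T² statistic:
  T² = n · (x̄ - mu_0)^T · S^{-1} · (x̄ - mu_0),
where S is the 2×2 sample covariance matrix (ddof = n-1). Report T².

Step 1 — sample mean vector:
  mean(A) = (4 + 4 + 3 + 8 + 4) / 5 = 23/5 = 4.6
  mean(B) = (3 + 8 + 7 + 4 + 6) / 5 = 28/5 = 5.6
  x̄ = (4.6, 5.6),  deviation x̄ - mu_0 = (4.6, 5.6) - (2, 1) = (2.6, 4.6).

Step 2 — sample covariance matrix, S[i,j] = (1/(n-1)) · Σ_k (x_{k,i} - mean_i) · (x_{k,j} - mean_j), divisor n-1 = 4:
  S[A,A] = ((-0.6)·(-0.6) + (-0.6)·(-0.6) + (-1.6)·(-1.6) + (3.4)·(3.4) + (-0.6)·(-0.6)) / 4 = 15.2/4 = 3.8
  S[A,B] = ((-0.6)·(-2.6) + (-0.6)·(2.4) + (-1.6)·(1.4) + (3.4)·(-1.6) + (-0.6)·(0.4)) / 4 = -7.8/4 = -1.95
  S[B,B] = ((-2.6)·(-2.6) + (2.4)·(2.4) + (1.4)·(1.4) + (-1.6)·(-1.6) + (0.4)·(0.4)) / 4 = 17.2/4 = 4.3
  S = [[3.8, -1.95],
 [-1.95, 4.3]].

Step 3 — invert S. det(S) = 3.8·4.3 - (-1.95)² = 12.5375.
  S^{-1} = (1/det) · [[d, -b], [-b, a]] = [[0.343, 0.1555],
 [0.1555, 0.3031]].

Step 4 — quadratic form (x̄ - mu_0)^T · S^{-1} · (x̄ - mu_0):
  S^{-1} · (x̄ - mu_0) = (1.6072, 1.7986),
  (x̄ - mu_0)^T · [...] = (2.6)·(1.6072) + (4.6)·(1.7986) = 12.4522.

Step 5 — scale by n: T² = 5 · 12.4522 = 62.2612.

T² ≈ 62.2612


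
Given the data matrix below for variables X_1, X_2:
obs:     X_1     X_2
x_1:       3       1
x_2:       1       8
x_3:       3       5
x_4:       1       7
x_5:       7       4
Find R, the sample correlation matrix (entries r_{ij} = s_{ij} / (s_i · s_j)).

Step 1 — column means:
  mean(X_1) = (3 + 1 + 3 + 1 + 7) / 5 = 15/5 = 3
  mean(X_2) = (1 + 8 + 5 + 7 + 4) / 5 = 25/5 = 5

Step 2 — sample variances and covariances s[i,j] = (1/(n-1)) · Σ_k (x_{k,i} - mean_i) · (x_{k,j} - mean_j), with n-1 = 4:
  s[X_1,X_1] = ((0)·(0) + (-2)·(-2) + (0)·(0) + (-2)·(-2) + (4)·(4)) / 4 = 24/4 = 6
  s[X_1,X_2] = ((0)·(-4) + (-2)·(3) + (0)·(0) + (-2)·(2) + (4)·(-1)) / 4 = -14/4 = -3.5
  s[X_2,X_2] = ((-4)·(-4) + (3)·(3) + (0)·(0) + (2)·(2) + (-1)·(-1)) / 4 = 30/4 = 7.5
  Sample standard deviations s_i = √(s[i,i]):
  s(X_1) = √(6) = 2.4495
  s(X_2) = √(7.5) = 2.7386

Step 3 — r_{ij} = s_{ij} / (s_i · s_j):
  r[X_1,X_1] = 1 (diagonal).
  r[X_1,X_2] = -3.5 / (2.4495 · 2.7386) = -3.5 / 6.7082 = -0.5217
  r[X_2,X_2] = 1 (diagonal).

R is symmetric with unit diagonal. Assembling:

R = [[1, -0.5217],
 [-0.5217, 1]]


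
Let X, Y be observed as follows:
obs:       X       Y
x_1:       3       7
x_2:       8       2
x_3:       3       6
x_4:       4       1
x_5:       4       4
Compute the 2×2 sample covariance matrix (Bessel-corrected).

Step 1 — column means:
  mean(X) = (3 + 8 + 3 + 4 + 4) / 5 = 22/5 = 4.4
  mean(Y) = (7 + 2 + 6 + 1 + 4) / 5 = 20/5 = 4

Step 2 — sample covariance S[i,j] = (1/(n-1)) · Σ_k (x_{k,i} - mean_i) · (x_{k,j} - mean_j), with n-1 = 4.
  S[X,X] = ((-1.4)·(-1.4) + (3.6)·(3.6) + (-1.4)·(-1.4) + (-0.4)·(-0.4) + (-0.4)·(-0.4)) / 4 = 17.2/4 = 4.3
  S[X,Y] = ((-1.4)·(3) + (3.6)·(-2) + (-1.4)·(2) + (-0.4)·(-3) + (-0.4)·(0)) / 4 = -13/4 = -3.25
  S[Y,Y] = ((3)·(3) + (-2)·(-2) + (2)·(2) + (-3)·(-3) + (0)·(0)) / 4 = 26/4 = 6.5

S is symmetric (S[j,i] = S[i,j]). Assembling:

S = [[4.3, -3.25],
 [-3.25, 6.5]]


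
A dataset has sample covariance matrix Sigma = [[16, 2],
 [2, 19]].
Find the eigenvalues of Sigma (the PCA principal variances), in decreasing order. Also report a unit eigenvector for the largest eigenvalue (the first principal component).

Step 1 — characteristic polynomial of 2×2 Sigma:
  det(Sigma - λI) = λ² - trace · λ + det = 0.
  trace = 16 + 19 = 35, det = 16·19 - (2)² = 300.
Step 2 — discriminant:
  Δ = trace² - 4·det = 1225 - 1200 = 25.
Step 3 — eigenvalues:
  λ = (trace ± √Δ)/2 = (35 ± 5)/2,
  λ_1 = 20,  λ_2 = 15.

Step 4 — unit eigenvector for λ_1: solve (Sigma - λ_1 I)v = 0. First row:
  (16 - 20)·v_x + (2)·v_y = 0, i.e. (-4)·v_x + (2)·v_y = 0,
  so v ∝ (b, λ_1 - a) = (2, 4) = u.
  ||u|| = √((2)² + (4)²) = √(20) ≈ 4.4721,
  v_1 = u/||u|| ≈ (0.4472, 0.8944) (||v_1|| = 1).

λ_1 = 20,  λ_2 = 15;  v_1 ≈ (0.4472, 0.8944)


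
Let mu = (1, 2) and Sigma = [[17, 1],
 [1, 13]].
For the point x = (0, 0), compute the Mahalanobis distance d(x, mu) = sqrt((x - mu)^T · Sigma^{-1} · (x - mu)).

Step 1 — centre the observation: (x - mu) = (-1, -2).

Step 2 — invert Sigma. det(Sigma) = 17·13 - (1)² = 220.
  Sigma^{-1} = (1/det) · [[d, -b], [-b, a]] = [[0.0591, -0.0045],
 [-0.0045, 0.0773]].

Step 3 — form the quadratic (x - mu)^T · Sigma^{-1} · (x - mu):
  Sigma^{-1} · (x - mu) = (-0.05, -0.15).
  (x - mu)^T · [Sigma^{-1} · (x - mu)] = (-1)·(-0.05) + (-2)·(-0.15) = 0.35.

Step 4 — take square root: d = √(0.35) ≈ 0.5916.

d(x, mu) = √(0.35) ≈ 0.5916


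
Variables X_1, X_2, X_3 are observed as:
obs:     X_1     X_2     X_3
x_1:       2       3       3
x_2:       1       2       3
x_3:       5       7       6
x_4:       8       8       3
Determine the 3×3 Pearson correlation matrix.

Step 1 — column means:
  mean(X_1) = (2 + 1 + 5 + 8) / 4 = 16/4 = 4
  mean(X_2) = (3 + 2 + 7 + 8) / 4 = 20/4 = 5
  mean(X_3) = (3 + 3 + 6 + 3) / 4 = 15/4 = 3.75

Step 2 — sample variances and covariances s[i,j] = (1/(n-1)) · Σ_k (x_{k,i} - mean_i) · (x_{k,j} - mean_j), with n-1 = 3:
  s[X_1,X_1] = ((-2)·(-2) + (-3)·(-3) + (1)·(1) + (4)·(4)) / 3 = 30/3 = 10
  s[X_1,X_2] = ((-2)·(-2) + (-3)·(-3) + (1)·(2) + (4)·(3)) / 3 = 27/3 = 9
  s[X_1,X_3] = ((-2)·(-0.75) + (-3)·(-0.75) + (1)·(2.25) + (4)·(-0.75)) / 3 = 3/3 = 1
  s[X_2,X_2] = ((-2)·(-2) + (-3)·(-3) + (2)·(2) + (3)·(3)) / 3 = 26/3 = 8.6667
  s[X_2,X_3] = ((-2)·(-0.75) + (-3)·(-0.75) + (2)·(2.25) + (3)·(-0.75)) / 3 = 6/3 = 2
  s[X_3,X_3] = ((-0.75)·(-0.75) + (-0.75)·(-0.75) + (2.25)·(2.25) + (-0.75)·(-0.75)) / 3 = 6.75/3 = 2.25
  Sample standard deviations s_i = √(s[i,i]):
  s(X_1) = √(10) = 3.1623
  s(X_2) = √(8.6667) = 2.9439
  s(X_3) = √(2.25) = 1.5

Step 3 — r_{ij} = s_{ij} / (s_i · s_j):
  r[X_1,X_1] = 1 (diagonal).
  r[X_1,X_2] = 9 / (3.1623 · 2.9439) = 9 / 9.3095 = 0.9668
  r[X_1,X_3] = 1 / (3.1623 · 1.5) = 1 / 4.7434 = 0.2108
  r[X_2,X_2] = 1 (diagonal).
  r[X_2,X_3] = 2 / (2.9439 · 1.5) = 2 / 4.4159 = 0.4529
  r[X_3,X_3] = 1 (diagonal).

R is symmetric with unit diagonal. Assembling:

R = [[1, 0.9668, 0.2108],
 [0.9668, 1, 0.4529],
 [0.2108, 0.4529, 1]]


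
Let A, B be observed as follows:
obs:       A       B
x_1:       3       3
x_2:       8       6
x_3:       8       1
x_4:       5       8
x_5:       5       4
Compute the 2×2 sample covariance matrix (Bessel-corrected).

Step 1 — column means:
  mean(A) = (3 + 8 + 8 + 5 + 5) / 5 = 29/5 = 5.8
  mean(B) = (3 + 6 + 1 + 8 + 4) / 5 = 22/5 = 4.4

Step 2 — sample covariance S[i,j] = (1/(n-1)) · Σ_k (x_{k,i} - mean_i) · (x_{k,j} - mean_j), with n-1 = 4.
  S[A,A] = ((-2.8)·(-2.8) + (2.2)·(2.2) + (2.2)·(2.2) + (-0.8)·(-0.8) + (-0.8)·(-0.8)) / 4 = 18.8/4 = 4.7
  S[A,B] = ((-2.8)·(-1.4) + (2.2)·(1.6) + (2.2)·(-3.4) + (-0.8)·(3.6) + (-0.8)·(-0.4)) / 4 = -2.6/4 = -0.65
  S[B,B] = ((-1.4)·(-1.4) + (1.6)·(1.6) + (-3.4)·(-3.4) + (3.6)·(3.6) + (-0.4)·(-0.4)) / 4 = 29.2/4 = 7.3

S is symmetric (S[j,i] = S[i,j]). Assembling:

S = [[4.7, -0.65],
 [-0.65, 7.3]]


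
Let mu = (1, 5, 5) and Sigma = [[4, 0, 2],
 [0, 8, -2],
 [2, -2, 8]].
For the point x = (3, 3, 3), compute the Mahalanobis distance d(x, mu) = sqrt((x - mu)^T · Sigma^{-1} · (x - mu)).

Step 1 — centre the observation: (x - mu) = (2, -2, -2).

Step 2 — invert Sigma (cofactor / det for 3×3, or solve directly):
  Sigma^{-1} = [[0.2885, -0.0192, -0.0769],
 [-0.0192, 0.1346, 0.0385],
 [-0.0769, 0.0385, 0.1538]].

Step 3 — form the quadratic (x - mu)^T · Sigma^{-1} · (x - mu):
  Sigma^{-1} · (x - mu) = (0.7692, -0.3846, -0.5385).
  (x - mu)^T · [Sigma^{-1} · (x - mu)] = (2)·(0.7692) + (-2)·(-0.3846) + (-2)·(-0.5385) = 3.3846.

Step 4 — take square root: d = √(3.3846) ≈ 1.8397.

d(x, mu) = √(3.3846) ≈ 1.8397


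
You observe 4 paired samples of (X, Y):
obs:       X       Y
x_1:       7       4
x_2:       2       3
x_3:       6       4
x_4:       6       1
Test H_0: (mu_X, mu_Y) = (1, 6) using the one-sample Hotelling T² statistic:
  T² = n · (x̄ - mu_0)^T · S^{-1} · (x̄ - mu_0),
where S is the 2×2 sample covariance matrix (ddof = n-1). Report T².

Step 1 — sample mean vector:
  mean(X) = (7 + 2 + 6 + 6) / 4 = 21/4 = 5.25
  mean(Y) = (4 + 3 + 4 + 1) / 4 = 12/4 = 3
  x̄ = (5.25, 3),  deviation x̄ - mu_0 = (5.25, 3) - (1, 6) = (4.25, -3).

Step 2 — sample covariance matrix, S[i,j] = (1/(n-1)) · Σ_k (x_{k,i} - mean_i) · (x_{k,j} - mean_j), divisor n-1 = 3:
  S[X,X] = ((1.75)·(1.75) + (-3.25)·(-3.25) + (0.75)·(0.75) + (0.75)·(0.75)) / 3 = 14.75/3 = 4.9167
  S[X,Y] = ((1.75)·(1) + (-3.25)·(0) + (0.75)·(1) + (0.75)·(-2)) / 3 = 1/3 = 0.3333
  S[Y,Y] = ((1)·(1) + (0)·(0) + (1)·(1) + (-2)·(-2)) / 3 = 6/3 = 2
  S = [[4.9167, 0.3333],
 [0.3333, 2]].

Step 3 — invert S. det(S) = 4.9167·2 - (0.3333)² = 9.7222.
  S^{-1} = (1/det) · [[d, -b], [-b, a]] = [[0.2057, -0.0343],
 [-0.0343, 0.5057]].

Step 4 — quadratic form (x̄ - mu_0)^T · S^{-1} · (x̄ - mu_0):
  S^{-1} · (x̄ - mu_0) = (0.9771, -1.6629),
  (x̄ - mu_0)^T · [...] = (4.25)·(0.9771) + (-3)·(-1.6629) = 9.1414.

Step 5 — scale by n: T² = 4 · 9.1414 = 36.5657.

T² ≈ 36.5657


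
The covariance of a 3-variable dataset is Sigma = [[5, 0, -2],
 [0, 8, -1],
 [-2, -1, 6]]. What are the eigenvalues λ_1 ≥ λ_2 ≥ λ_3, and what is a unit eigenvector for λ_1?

Step 1 — characteristic polynomial p(λ) = det(λI - Sigma) = λ³ - tr·λ² + c_1·λ - det, where tr = trace, c_1 = sum of the principal 2×2 minors, det = det(Sigma):
  tr = 5 + 8 + 6 = 19,
  c_1 = (5·8 - (0)²) + (5·6 - (-2)²) + (8·6 - (-1)²) = 40 + 26 + 47 = 113,
  det = 5·(8·6 - (-1)²) - (0)·((0)·6 - (-1)·(-2)) + (-2)·((0)·(-1) - 8·(-2)) = 5·(47) - (0)·(-2) + (-2)·(16) = 203.
  So p(λ) = λ³ - 19λ² + 113λ - 203.
Step 2 — look for an integer root (rational root theorem: any rational root is an integer divisor of 203). Testing λ = 7:
  p(7) = 343 - 931 + 791 - 203 = 0  ✓
  Dividing out (λ - 7): p(λ) = (λ - 7)(λ² - 12λ + 29).
Step 3 — remaining eigenvalues from the quadratic λ² - 12λ + 29 = 0:
  Δ = 12² - 4·29 = 144 - 116 = 28,  λ = (12 ± √28)/2 = (12 ± 5.2915)/2 ≈ 8.6458 or 3.3542.
  Sorted: λ_1 = 8.6458,  λ_2 = 7,  λ_3 = 3.3542  (check: sum = 19 = tr ✓).

Step 4 — unit eigenvector for λ_1 ≈ 8.6458: v spans the null space of (Sigma - λ_1 I), whose rows are
  r_1 = (-3.6458, 0, -2),  r_2 = (0, -0.6458, -1),  r_3 = (-2, -1, -2.6458).
  v is orthogonal to every row, so take v ∝ r_1 × r_2 = ((0)·(-1) - (-2)·(-0.6458), (-2)·(0) - (-3.6458)·(-1), (-3.6458)·(-0.6458) - (0)·(0)) ≈ (-1.2915, -3.6458, 2.3542).
  Rescale (multiply by -1 so the first nonzero entry is positive): u = (1.2915, 3.6458, -2.3542).
  ||u|| = √((1.2915)² + (3.6458)² + (-2.3542)²) = √(20.502) ≈ 4.5279,  v_1 = u/||u|| ≈ (0.2852, 0.8052, -0.5199) (||v_1|| = 1).

λ_1 = 8.6458,  λ_2 = 7,  λ_3 = 3.3542;  v_1 ≈ (0.2852, 0.8052, -0.5199)


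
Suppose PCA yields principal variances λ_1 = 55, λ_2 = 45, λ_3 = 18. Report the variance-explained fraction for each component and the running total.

Step 1 — total variance = trace(Sigma) = Σ λ_i = 55 + 45 + 18 = 118.

Step 2 — fraction explained by component i = λ_i / Σ λ:
  PC1: 55/118 = 0.4661
  PC2: 45/118 = 0.3814
  PC3: 18/118 = 0.1525

Step 3 — cumulative fraction after k components = (λ_1 + ... + λ_k) / Σ λ:
  k = 1: 55/118 = 0.4661
  k = 2: (55 + 45)/118 = 100/118 = 0.8475
  k = 3: (55 + 45 + 18)/118 = 118/118 = 1

Summary (fraction, with percent):

explained: PC1 0.4661 (46.61%), PC2 0.3814 (38.14%), PC3 0.1525 (15.25%);  cumulative: 0.4661, 0.8475, 1


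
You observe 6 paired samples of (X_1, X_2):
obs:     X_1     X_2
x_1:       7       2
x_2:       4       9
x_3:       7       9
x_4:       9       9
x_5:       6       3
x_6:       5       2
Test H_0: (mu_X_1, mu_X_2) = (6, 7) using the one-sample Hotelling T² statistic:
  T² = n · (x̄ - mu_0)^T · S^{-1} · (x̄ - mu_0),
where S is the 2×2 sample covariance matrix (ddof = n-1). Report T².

Step 1 — sample mean vector:
  mean(X_1) = (7 + 4 + 7 + 9 + 6 + 5) / 6 = 38/6 = 6.3333
  mean(X_2) = (2 + 9 + 9 + 9 + 3 + 2) / 6 = 34/6 = 5.6667
  x̄ = (6.3333, 5.6667),  deviation x̄ - mu_0 = (6.3333, 5.6667) - (6, 7) = (0.3333, -1.3333).

Step 2 — sample covariance matrix, S[i,j] = (1/(n-1)) · Σ_k (x_{k,i} - mean_i) · (x_{k,j} - mean_j), divisor n-1 = 5:
  S[X_1,X_1] = ((0.6667)·(0.6667) + (-2.3333)·(-2.3333) + (0.6667)·(0.6667) + (2.6667)·(2.6667) + (-0.3333)·(-0.3333) + (-1.3333)·(-1.3333)) / 5 = 15.3333/5 = 3.0667
  S[X_1,X_2] = ((0.6667)·(-3.6667) + (-2.3333)·(3.3333) + (0.6667)·(3.3333) + (2.6667)·(3.3333) + (-0.3333)·(-2.6667) + (-1.3333)·(-3.6667)) / 5 = 6.6667/5 = 1.3333
  S[X_2,X_2] = ((-3.6667)·(-3.6667) + (3.3333)·(3.3333) + (3.3333)·(3.3333) + (3.3333)·(3.3333) + (-2.6667)·(-2.6667) + (-3.6667)·(-3.6667)) / 5 = 67.3333/5 = 13.4667
  S = [[3.0667, 1.3333],
 [1.3333, 13.4667]].

Step 3 — invert S. det(S) = 3.0667·13.4667 - (1.3333)² = 39.52.
  S^{-1} = (1/det) · [[d, -b], [-b, a]] = [[0.3408, -0.0337],
 [-0.0337, 0.0776]].

Step 4 — quadratic form (x̄ - mu_0)^T · S^{-1} · (x̄ - mu_0):
  S^{-1} · (x̄ - mu_0) = (0.1586, -0.1147),
  (x̄ - mu_0)^T · [...] = (0.3333)·(0.1586) + (-1.3333)·(-0.1147) = 0.2058.

Step 5 — scale by n: T² = 6 · 0.2058 = 1.2348.

T² ≈ 1.2348


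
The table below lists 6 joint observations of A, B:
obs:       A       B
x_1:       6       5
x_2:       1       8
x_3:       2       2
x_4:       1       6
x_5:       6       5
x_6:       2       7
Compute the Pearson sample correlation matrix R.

Step 1 — column means:
  mean(A) = (6 + 1 + 2 + 1 + 6 + 2) / 6 = 18/6 = 3
  mean(B) = (5 + 8 + 2 + 6 + 5 + 7) / 6 = 33/6 = 5.5

Step 2 — sample variances and covariances s[i,j] = (1/(n-1)) · Σ_k (x_{k,i} - mean_i) · (x_{k,j} - mean_j), with n-1 = 5:
  s[A,A] = ((3)·(3) + (-2)·(-2) + (-1)·(-1) + (-2)·(-2) + (3)·(3) + (-1)·(-1)) / 5 = 28/5 = 5.6
  s[A,B] = ((3)·(-0.5) + (-2)·(2.5) + (-1)·(-3.5) + (-2)·(0.5) + (3)·(-0.5) + (-1)·(1.5)) / 5 = -7/5 = -1.4
  s[B,B] = ((-0.5)·(-0.5) + (2.5)·(2.5) + (-3.5)·(-3.5) + (0.5)·(0.5) + (-0.5)·(-0.5) + (1.5)·(1.5)) / 5 = 21.5/5 = 4.3
  Sample standard deviations s_i = √(s[i,i]):
  s(A) = √(5.6) = 2.3664
  s(B) = √(4.3) = 2.0736

Step 3 — r_{ij} = s_{ij} / (s_i · s_j):
  r[A,A] = 1 (diagonal).
  r[A,B] = -1.4 / (2.3664 · 2.0736) = -1.4 / 4.9071 = -0.2853
  r[B,B] = 1 (diagonal).

R is symmetric with unit diagonal. Assembling:

R = [[1, -0.2853],
 [-0.2853, 1]]


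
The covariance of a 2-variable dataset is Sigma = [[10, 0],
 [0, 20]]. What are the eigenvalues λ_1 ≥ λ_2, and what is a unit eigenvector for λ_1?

Step 1 — characteristic polynomial of 2×2 Sigma:
  det(Sigma - λI) = λ² - trace · λ + det = 0.
  trace = 10 + 20 = 30, det = 10·20 - (0)² = 200.
Step 2 — discriminant:
  Δ = trace² - 4·det = 900 - 800 = 100.
Step 3 — eigenvalues:
  λ = (trace ± √Δ)/2 = (30 ± 10)/2,
  λ_1 = 20,  λ_2 = 10.

Step 4 — unit eigenvector for λ_1: Sigma is diagonal, so its eigenvectors are the coordinate axes. λ_1 = 20 is the diagonal entry on the second coordinate axis, hence
  v_1 = (0, 1) (||v_1|| = 1).

λ_1 = 20,  λ_2 = 10;  v_1 ≈ (0, 1)


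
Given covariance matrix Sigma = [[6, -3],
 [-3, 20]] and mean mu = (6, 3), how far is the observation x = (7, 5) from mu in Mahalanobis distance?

Step 1 — centre the observation: (x - mu) = (1, 2).

Step 2 — invert Sigma. det(Sigma) = 6·20 - (-3)² = 111.
  Sigma^{-1} = (1/det) · [[d, -b], [-b, a]] = [[0.1802, 0.027],
 [0.027, 0.0541]].

Step 3 — form the quadratic (x - mu)^T · Sigma^{-1} · (x - mu):
  Sigma^{-1} · (x - mu) = (0.2342, 0.1351).
  (x - mu)^T · [Sigma^{-1} · (x - mu)] = (1)·(0.2342) + (2)·(0.1351) = 0.5045.

Step 4 — take square root: d = √(0.5045) ≈ 0.7103.

d(x, mu) = √(0.5045) ≈ 0.7103


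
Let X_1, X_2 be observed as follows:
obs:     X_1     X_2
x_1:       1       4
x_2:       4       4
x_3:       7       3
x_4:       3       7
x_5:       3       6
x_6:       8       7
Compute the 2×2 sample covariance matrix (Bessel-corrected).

Step 1 — column means:
  mean(X_1) = (1 + 4 + 7 + 3 + 3 + 8) / 6 = 26/6 = 4.3333
  mean(X_2) = (4 + 4 + 3 + 7 + 6 + 7) / 6 = 31/6 = 5.1667

Step 2 — sample covariance S[i,j] = (1/(n-1)) · Σ_k (x_{k,i} - mean_i) · (x_{k,j} - mean_j), with n-1 = 5.
  S[X_1,X_1] = ((-3.3333)·(-3.3333) + (-0.3333)·(-0.3333) + (2.6667)·(2.6667) + (-1.3333)·(-1.3333) + (-1.3333)·(-1.3333) + (3.6667)·(3.6667)) / 5 = 35.3333/5 = 7.0667
  S[X_1,X_2] = ((-3.3333)·(-1.1667) + (-0.3333)·(-1.1667) + (2.6667)·(-2.1667) + (-1.3333)·(1.8333) + (-1.3333)·(0.8333) + (3.6667)·(1.8333)) / 5 = 1.6667/5 = 0.3333
  S[X_2,X_2] = ((-1.1667)·(-1.1667) + (-1.1667)·(-1.1667) + (-2.1667)·(-2.1667) + (1.8333)·(1.8333) + (0.8333)·(0.8333) + (1.8333)·(1.8333)) / 5 = 14.8333/5 = 2.9667

S is symmetric (S[j,i] = S[i,j]). Assembling:

S = [[7.0667, 0.3333],
 [0.3333, 2.9667]]


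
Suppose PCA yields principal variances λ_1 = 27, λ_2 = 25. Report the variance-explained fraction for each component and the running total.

Step 1 — total variance = trace(Sigma) = Σ λ_i = 27 + 25 = 52.

Step 2 — fraction explained by component i = λ_i / Σ λ:
  PC1: 27/52 = 0.5192
  PC2: 25/52 = 0.4808

Step 3 — cumulative fraction after k components = (λ_1 + ... + λ_k) / Σ λ:
  k = 1: 27/52 = 0.5192
  k = 2: (27 + 25)/52 = 52/52 = 1

Summary (fraction, with percent):

explained: PC1 0.5192 (51.92%), PC2 0.4808 (48.08%);  cumulative: 0.5192, 1


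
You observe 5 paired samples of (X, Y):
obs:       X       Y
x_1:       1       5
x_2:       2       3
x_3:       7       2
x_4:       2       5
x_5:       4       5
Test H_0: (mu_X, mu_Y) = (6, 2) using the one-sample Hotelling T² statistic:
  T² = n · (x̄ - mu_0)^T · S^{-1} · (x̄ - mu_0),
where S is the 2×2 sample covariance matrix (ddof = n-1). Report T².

Step 1 — sample mean vector:
  mean(X) = (1 + 2 + 7 + 2 + 4) / 5 = 16/5 = 3.2
  mean(Y) = (5 + 3 + 2 + 5 + 5) / 5 = 20/5 = 4
  x̄ = (3.2, 4),  deviation x̄ - mu_0 = (3.2, 4) - (6, 2) = (-2.8, 2).

Step 2 — sample covariance matrix, S[i,j] = (1/(n-1)) · Σ_k (x_{k,i} - mean_i) · (x_{k,j} - mean_j), divisor n-1 = 4:
  S[X,X] = ((-2.2)·(-2.2) + (-1.2)·(-1.2) + (3.8)·(3.8) + (-1.2)·(-1.2) + (0.8)·(0.8)) / 4 = 22.8/4 = 5.7
  S[X,Y] = ((-2.2)·(1) + (-1.2)·(-1) + (3.8)·(-2) + (-1.2)·(1) + (0.8)·(1)) / 4 = -9/4 = -2.25
  S[Y,Y] = ((1)·(1) + (-1)·(-1) + (-2)·(-2) + (1)·(1) + (1)·(1)) / 4 = 8/4 = 2
  S = [[5.7, -2.25],
 [-2.25, 2]].

Step 3 — invert S. det(S) = 5.7·2 - (-2.25)² = 6.3375.
  S^{-1} = (1/det) · [[d, -b], [-b, a]] = [[0.3156, 0.355],
 [0.355, 0.8994]].

Step 4 — quadratic form (x̄ - mu_0)^T · S^{-1} · (x̄ - mu_0):
  S^{-1} · (x̄ - mu_0) = (-0.1736, 0.8047),
  (x̄ - mu_0)^T · [...] = (-2.8)·(-0.1736) + (2)·(0.8047) = 2.0955.

Step 5 — scale by n: T² = 5 · 2.0955 = 10.4773.

T² ≈ 10.4773


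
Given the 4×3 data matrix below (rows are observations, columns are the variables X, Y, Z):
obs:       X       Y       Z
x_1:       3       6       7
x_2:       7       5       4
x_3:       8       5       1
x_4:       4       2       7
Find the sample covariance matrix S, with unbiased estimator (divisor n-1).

Step 1 — column means:
  mean(X) = (3 + 7 + 8 + 4) / 4 = 22/4 = 5.5
  mean(Y) = (6 + 5 + 5 + 2) / 4 = 18/4 = 4.5
  mean(Z) = (7 + 4 + 1 + 7) / 4 = 19/4 = 4.75

Step 2 — sample covariance S[i,j] = (1/(n-1)) · Σ_k (x_{k,i} - mean_i) · (x_{k,j} - mean_j), with n-1 = 3.
  S[X,X] = ((-2.5)·(-2.5) + (1.5)·(1.5) + (2.5)·(2.5) + (-1.5)·(-1.5)) / 3 = 17/3 = 5.6667
  S[X,Y] = ((-2.5)·(1.5) + (1.5)·(0.5) + (2.5)·(0.5) + (-1.5)·(-2.5)) / 3 = 2/3 = 0.6667
  S[X,Z] = ((-2.5)·(2.25) + (1.5)·(-0.75) + (2.5)·(-3.75) + (-1.5)·(2.25)) / 3 = -19.5/3 = -6.5
  S[Y,Y] = ((1.5)·(1.5) + (0.5)·(0.5) + (0.5)·(0.5) + (-2.5)·(-2.5)) / 3 = 9/3 = 3
  S[Y,Z] = ((1.5)·(2.25) + (0.5)·(-0.75) + (0.5)·(-3.75) + (-2.5)·(2.25)) / 3 = -4.5/3 = -1.5
  S[Z,Z] = ((2.25)·(2.25) + (-0.75)·(-0.75) + (-3.75)·(-3.75) + (2.25)·(2.25)) / 3 = 24.75/3 = 8.25

S is symmetric (S[j,i] = S[i,j]). Assembling:

S = [[5.6667, 0.6667, -6.5],
 [0.6667, 3, -1.5],
 [-6.5, -1.5, 8.25]]


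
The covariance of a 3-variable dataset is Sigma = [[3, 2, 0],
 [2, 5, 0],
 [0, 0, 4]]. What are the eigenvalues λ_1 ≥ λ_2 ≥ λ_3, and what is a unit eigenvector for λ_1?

Step 1 — characteristic polynomial p(λ) = det(λI - Sigma) = λ³ - tr·λ² + c_1·λ - det, where tr = trace, c_1 = sum of the principal 2×2 minors, det = det(Sigma):
  tr = 3 + 5 + 4 = 12,
  c_1 = (3·5 - (2)²) + (3·4 - (0)²) + (5·4 - (0)²) = 11 + 12 + 20 = 43,
  det = 3·(5·4 - (0)²) - (2)·((2)·4 - (0)·(0)) + (0)·((2)·(0) - 5·(0)) = 3·(20) - (2)·(8) + (0)·(0) = 44.
  So p(λ) = λ³ - 12λ² + 43λ - 44.
Step 2 — look for an integer root (rational root theorem: any rational root is an integer divisor of 44). Testing λ = 4:
  p(4) = 64 - 192 + 172 - 44 = 0  ✓
  Dividing out (λ - 4): p(λ) = (λ - 4)(λ² - 8λ + 11).
Step 3 — remaining eigenvalues from the quadratic λ² - 8λ + 11 = 0:
  Δ = 8² - 4·11 = 64 - 44 = 20,  λ = (8 ± √20)/2 = (8 ± 4.4721)/2 ≈ 6.2361 or 1.7639.
  Sorted: λ_1 = 6.2361,  λ_2 = 4,  λ_3 = 1.7639  (check: sum = 12 = tr ✓).

Step 4 — unit eigenvector for λ_1 ≈ 6.2361: v spans the null space of (Sigma - λ_1 I), whose rows are
  r_1 = (-3.2361, 2, 0),  r_2 = (2, -1.2361, 0),  r_3 = (0, 0, -2.2361).
  v is orthogonal to every row, so take v ∝ r_1 × r_3 = ((2)·(-2.2361) - (0)·(0), (0)·(0) - (-3.2361)·(-2.2361), (-3.2361)·(0) - (2)·(0)) ≈ (-4.4721, -7.2361, 0).
  Rescale (multiply by -1 so the first nonzero entry is positive): u = (4.4721, 7.2361, 0).
  ||u|| = √((4.4721)² + (7.2361)² + (0)²) = √(72.3607) ≈ 8.5065,  v_1 = u/||u|| ≈ (0.5257, 0.8507, 0) (||v_1|| = 1).

λ_1 = 6.2361,  λ_2 = 4,  λ_3 = 1.7639;  v_1 ≈ (0.5257, 0.8507, 0)


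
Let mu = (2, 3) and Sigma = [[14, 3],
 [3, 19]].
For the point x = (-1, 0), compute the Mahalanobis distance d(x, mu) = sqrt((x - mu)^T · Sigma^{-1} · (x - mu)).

Step 1 — centre the observation: (x - mu) = (-3, -3).

Step 2 — invert Sigma. det(Sigma) = 14·19 - (3)² = 257.
  Sigma^{-1} = (1/det) · [[d, -b], [-b, a]] = [[0.0739, -0.0117],
 [-0.0117, 0.0545]].

Step 3 — form the quadratic (x - mu)^T · Sigma^{-1} · (x - mu):
  Sigma^{-1} · (x - mu) = (-0.1868, -0.1284).
  (x - mu)^T · [Sigma^{-1} · (x - mu)] = (-3)·(-0.1868) + (-3)·(-0.1284) = 0.9455.

Step 4 — take square root: d = √(0.9455) ≈ 0.9724.

d(x, mu) = √(0.9455) ≈ 0.9724


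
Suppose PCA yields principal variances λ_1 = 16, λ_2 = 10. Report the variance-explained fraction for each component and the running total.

Step 1 — total variance = trace(Sigma) = Σ λ_i = 16 + 10 = 26.

Step 2 — fraction explained by component i = λ_i / Σ λ:
  PC1: 16/26 = 0.6154
  PC2: 10/26 = 0.3846

Step 3 — cumulative fraction after k components = (λ_1 + ... + λ_k) / Σ λ:
  k = 1: 16/26 = 0.6154
  k = 2: (16 + 10)/26 = 26/26 = 1

Summary (fraction, with percent):

explained: PC1 0.6154 (61.54%), PC2 0.3846 (38.46%);  cumulative: 0.6154, 1


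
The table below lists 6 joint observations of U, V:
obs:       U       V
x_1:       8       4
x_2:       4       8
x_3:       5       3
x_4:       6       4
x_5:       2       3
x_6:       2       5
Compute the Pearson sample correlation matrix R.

Step 1 — column means:
  mean(U) = (8 + 4 + 5 + 6 + 2 + 2) / 6 = 27/6 = 4.5
  mean(V) = (4 + 8 + 3 + 4 + 3 + 5) / 6 = 27/6 = 4.5

Step 2 — sample variances and covariances s[i,j] = (1/(n-1)) · Σ_k (x_{k,i} - mean_i) · (x_{k,j} - mean_j), with n-1 = 5:
  s[U,U] = ((3.5)·(3.5) + (-0.5)·(-0.5) + (0.5)·(0.5) + (1.5)·(1.5) + (-2.5)·(-2.5) + (-2.5)·(-2.5)) / 5 = 27.5/5 = 5.5
  s[U,V] = ((3.5)·(-0.5) + (-0.5)·(3.5) + (0.5)·(-1.5) + (1.5)·(-0.5) + (-2.5)·(-1.5) + (-2.5)·(0.5)) / 5 = -2.5/5 = -0.5
  s[V,V] = ((-0.5)·(-0.5) + (3.5)·(3.5) + (-1.5)·(-1.5) + (-0.5)·(-0.5) + (-1.5)·(-1.5) + (0.5)·(0.5)) / 5 = 17.5/5 = 3.5
  Sample standard deviations s_i = √(s[i,i]):
  s(U) = √(5.5) = 2.3452
  s(V) = √(3.5) = 1.8708

Step 3 — r_{ij} = s_{ij} / (s_i · s_j):
  r[U,U] = 1 (diagonal).
  r[U,V] = -0.5 / (2.3452 · 1.8708) = -0.5 / 4.3875 = -0.114
  r[V,V] = 1 (diagonal).

R is symmetric with unit diagonal. Assembling:

R = [[1, -0.114],
 [-0.114, 1]]


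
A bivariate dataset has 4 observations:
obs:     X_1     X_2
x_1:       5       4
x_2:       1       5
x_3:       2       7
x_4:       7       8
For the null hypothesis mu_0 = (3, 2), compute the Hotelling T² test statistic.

Step 1 — sample mean vector:
  mean(X_1) = (5 + 1 + 2 + 7) / 4 = 15/4 = 3.75
  mean(X_2) = (4 + 5 + 7 + 8) / 4 = 24/4 = 6
  x̄ = (3.75, 6),  deviation x̄ - mu_0 = (3.75, 6) - (3, 2) = (0.75, 4).

Step 2 — sample covariance matrix, S[i,j] = (1/(n-1)) · Σ_k (x_{k,i} - mean_i) · (x_{k,j} - mean_j), divisor n-1 = 3:
  S[X_1,X_1] = ((1.25)·(1.25) + (-2.75)·(-2.75) + (-1.75)·(-1.75) + (3.25)·(3.25)) / 3 = 22.75/3 = 7.5833
  S[X_1,X_2] = ((1.25)·(-2) + (-2.75)·(-1) + (-1.75)·(1) + (3.25)·(2)) / 3 = 5/3 = 1.6667
  S[X_2,X_2] = ((-2)·(-2) + (-1)·(-1) + (1)·(1) + (2)·(2)) / 3 = 10/3 = 3.3333
  S = [[7.5833, 1.6667],
 [1.6667, 3.3333]].

Step 3 — invert S. det(S) = 7.5833·3.3333 - (1.6667)² = 22.5.
  S^{-1} = (1/det) · [[d, -b], [-b, a]] = [[0.1481, -0.0741],
 [-0.0741, 0.337]].

Step 4 — quadratic form (x̄ - mu_0)^T · S^{-1} · (x̄ - mu_0):
  S^{-1} · (x̄ - mu_0) = (-0.1852, 1.2926),
  (x̄ - mu_0)^T · [...] = (0.75)·(-0.1852) + (4)·(1.2926) = 5.0315.

Step 5 — scale by n: T² = 4 · 5.0315 = 20.1259.

T² ≈ 20.1259


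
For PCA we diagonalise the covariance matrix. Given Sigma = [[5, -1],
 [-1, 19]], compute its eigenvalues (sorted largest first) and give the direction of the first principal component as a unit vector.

Step 1 — characteristic polynomial of 2×2 Sigma:
  det(Sigma - λI) = λ² - trace · λ + det = 0.
  trace = 5 + 19 = 24, det = 5·19 - (-1)² = 94.
Step 2 — discriminant:
  Δ = trace² - 4·det = 576 - 376 = 200.
Step 3 — eigenvalues:
  λ = (trace ± √Δ)/2 = (24 ± 14.1421)/2,
  λ_1 = 19.0711,  λ_2 = 4.9289.

Step 4 — unit eigenvector for λ_1: solve (Sigma - λ_1 I)v = 0. First row:
  (5 - 19.0711)·v_x + (-1)·v_y = 0, i.e. (-14.0711)·v_x + (-1)·v_y = 0,
  so v ∝ (b, λ_1 - a) = (-1, 14.0711); multiply by -1 so the first entry is positive: u = (1, -14.0711).
  ||u|| = √((1)² + (-14.0711)²) = √(198.9949) ≈ 14.1066,
  v_1 = u/||u|| ≈ (0.0709, -0.9975) (||v_1|| = 1).

λ_1 = 19.0711,  λ_2 = 4.9289;  v_1 ≈ (0.0709, -0.9975)


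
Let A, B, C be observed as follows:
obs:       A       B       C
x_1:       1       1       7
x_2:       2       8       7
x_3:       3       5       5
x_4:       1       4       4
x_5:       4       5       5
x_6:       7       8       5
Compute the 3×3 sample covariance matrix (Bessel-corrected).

Step 1 — column means:
  mean(A) = (1 + 2 + 3 + 1 + 4 + 7) / 6 = 18/6 = 3
  mean(B) = (1 + 8 + 5 + 4 + 5 + 8) / 6 = 31/6 = 5.1667
  mean(C) = (7 + 7 + 5 + 4 + 5 + 5) / 6 = 33/6 = 5.5

Step 2 — sample covariance S[i,j] = (1/(n-1)) · Σ_k (x_{k,i} - mean_i) · (x_{k,j} - mean_j), with n-1 = 5.
  S[A,A] = ((-2)·(-2) + (-1)·(-1) + (0)·(0) + (-2)·(-2) + (1)·(1) + (4)·(4)) / 5 = 26/5 = 5.2
  S[A,B] = ((-2)·(-4.1667) + (-1)·(2.8333) + (0)·(-0.1667) + (-2)·(-1.1667) + (1)·(-0.1667) + (4)·(2.8333)) / 5 = 19/5 = 3.8
  S[A,C] = ((-2)·(1.5) + (-1)·(1.5) + (0)·(-0.5) + (-2)·(-1.5) + (1)·(-0.5) + (4)·(-0.5)) / 5 = -4/5 = -0.8
  S[B,B] = ((-4.1667)·(-4.1667) + (2.8333)·(2.8333) + (-0.1667)·(-0.1667) + (-1.1667)·(-1.1667) + (-0.1667)·(-0.1667) + (2.8333)·(2.8333)) / 5 = 34.8333/5 = 6.9667
  S[B,C] = ((-4.1667)·(1.5) + (2.8333)·(1.5) + (-0.1667)·(-0.5) + (-1.1667)·(-1.5) + (-0.1667)·(-0.5) + (2.8333)·(-0.5)) / 5 = -1.5/5 = -0.3
  S[C,C] = ((1.5)·(1.5) + (1.5)·(1.5) + (-0.5)·(-0.5) + (-1.5)·(-1.5) + (-0.5)·(-0.5) + (-0.5)·(-0.5)) / 5 = 7.5/5 = 1.5

S is symmetric (S[j,i] = S[i,j]). Assembling:

S = [[5.2, 3.8, -0.8],
 [3.8, 6.9667, -0.3],
 [-0.8, -0.3, 1.5]]


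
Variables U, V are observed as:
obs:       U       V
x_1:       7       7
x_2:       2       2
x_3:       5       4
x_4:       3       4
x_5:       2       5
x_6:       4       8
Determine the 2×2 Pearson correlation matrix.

Step 1 — column means:
  mean(U) = (7 + 2 + 5 + 3 + 2 + 4) / 6 = 23/6 = 3.8333
  mean(V) = (7 + 2 + 4 + 4 + 5 + 8) / 6 = 30/6 = 5

Step 2 — sample variances and covariances s[i,j] = (1/(n-1)) · Σ_k (x_{k,i} - mean_i) · (x_{k,j} - mean_j), with n-1 = 5:
  s[U,U] = ((3.1667)·(3.1667) + (-1.8333)·(-1.8333) + (1.1667)·(1.1667) + (-0.8333)·(-0.8333) + (-1.8333)·(-1.8333) + (0.1667)·(0.1667)) / 5 = 18.8333/5 = 3.7667
  s[U,V] = ((3.1667)·(2) + (-1.8333)·(-3) + (1.1667)·(-1) + (-0.8333)·(-1) + (-1.8333)·(0) + (0.1667)·(3)) / 5 = 12/5 = 2.4
  s[V,V] = ((2)·(2) + (-3)·(-3) + (-1)·(-1) + (-1)·(-1) + (0)·(0) + (3)·(3)) / 5 = 24/5 = 4.8
  Sample standard deviations s_i = √(s[i,i]):
  s(U) = √(3.7667) = 1.9408
  s(V) = √(4.8) = 2.1909

Step 3 — r_{ij} = s_{ij} / (s_i · s_j):
  r[U,U] = 1 (diagonal).
  r[U,V] = 2.4 / (1.9408 · 2.1909) = 2.4 / 4.2521 = 0.5644
  r[V,V] = 1 (diagonal).

R is symmetric with unit diagonal. Assembling:

R = [[1, 0.5644],
 [0.5644, 1]]


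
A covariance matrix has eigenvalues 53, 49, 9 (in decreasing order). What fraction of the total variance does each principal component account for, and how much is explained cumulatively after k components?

Step 1 — total variance = trace(Sigma) = Σ λ_i = 53 + 49 + 9 = 111.

Step 2 — fraction explained by component i = λ_i / Σ λ:
  PC1: 53/111 = 0.4775
  PC2: 49/111 = 0.4414
  PC3: 9/111 = 0.0811

Step 3 — cumulative fraction after k components = (λ_1 + ... + λ_k) / Σ λ:
  k = 1: 53/111 = 0.4775
  k = 2: (53 + 49)/111 = 102/111 = 0.9189
  k = 3: (53 + 49 + 9)/111 = 111/111 = 1

Summary (fraction, with percent):

explained: PC1 0.4775 (47.75%), PC2 0.4414 (44.14%), PC3 0.0811 (8.11%);  cumulative: 0.4775, 0.9189, 1


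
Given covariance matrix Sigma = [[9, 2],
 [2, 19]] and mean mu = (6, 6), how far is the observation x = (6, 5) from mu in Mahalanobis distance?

Step 1 — centre the observation: (x - mu) = (0, -1).

Step 2 — invert Sigma. det(Sigma) = 9·19 - (2)² = 167.
  Sigma^{-1} = (1/det) · [[d, -b], [-b, a]] = [[0.1138, -0.012],
 [-0.012, 0.0539]].

Step 3 — form the quadratic (x - mu)^T · Sigma^{-1} · (x - mu):
  Sigma^{-1} · (x - mu) = (0.012, -0.0539).
  (x - mu)^T · [Sigma^{-1} · (x - mu)] = (0)·(0.012) + (-1)·(-0.0539) = 0.0539.

Step 4 — take square root: d = √(0.0539) ≈ 0.2321.

d(x, mu) = √(0.0539) ≈ 0.2321


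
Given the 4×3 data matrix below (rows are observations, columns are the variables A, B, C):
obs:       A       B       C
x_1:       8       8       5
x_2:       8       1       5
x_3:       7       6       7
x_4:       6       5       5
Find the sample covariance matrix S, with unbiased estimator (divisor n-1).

Step 1 — column means:
  mean(A) = (8 + 8 + 7 + 6) / 4 = 29/4 = 7.25
  mean(B) = (8 + 1 + 6 + 5) / 4 = 20/4 = 5
  mean(C) = (5 + 5 + 7 + 5) / 4 = 22/4 = 5.5

Step 2 — sample covariance S[i,j] = (1/(n-1)) · Σ_k (x_{k,i} - mean_i) · (x_{k,j} - mean_j), with n-1 = 3.
  S[A,A] = ((0.75)·(0.75) + (0.75)·(0.75) + (-0.25)·(-0.25) + (-1.25)·(-1.25)) / 3 = 2.75/3 = 0.9167
  S[A,B] = ((0.75)·(3) + (0.75)·(-4) + (-0.25)·(1) + (-1.25)·(0)) / 3 = -1/3 = -0.3333
  S[A,C] = ((0.75)·(-0.5) + (0.75)·(-0.5) + (-0.25)·(1.5) + (-1.25)·(-0.5)) / 3 = -0.5/3 = -0.1667
  S[B,B] = ((3)·(3) + (-4)·(-4) + (1)·(1) + (0)·(0)) / 3 = 26/3 = 8.6667
  S[B,C] = ((3)·(-0.5) + (-4)·(-0.5) + (1)·(1.5) + (0)·(-0.5)) / 3 = 2/3 = 0.6667
  S[C,C] = ((-0.5)·(-0.5) + (-0.5)·(-0.5) + (1.5)·(1.5) + (-0.5)·(-0.5)) / 3 = 3/3 = 1

S is symmetric (S[j,i] = S[i,j]). Assembling:

S = [[0.9167, -0.3333, -0.1667],
 [-0.3333, 8.6667, 0.6667],
 [-0.1667, 0.6667, 1]]


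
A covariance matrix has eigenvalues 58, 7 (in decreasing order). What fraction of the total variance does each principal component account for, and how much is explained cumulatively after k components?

Step 1 — total variance = trace(Sigma) = Σ λ_i = 58 + 7 = 65.

Step 2 — fraction explained by component i = λ_i / Σ λ:
  PC1: 58/65 = 0.8923
  PC2: 7/65 = 0.1077

Step 3 — cumulative fraction after k components = (λ_1 + ... + λ_k) / Σ λ:
  k = 1: 58/65 = 0.8923
  k = 2: (58 + 7)/65 = 65/65 = 1

Summary (fraction, with percent):

explained: PC1 0.8923 (89.23%), PC2 0.1077 (10.77%);  cumulative: 0.8923, 1


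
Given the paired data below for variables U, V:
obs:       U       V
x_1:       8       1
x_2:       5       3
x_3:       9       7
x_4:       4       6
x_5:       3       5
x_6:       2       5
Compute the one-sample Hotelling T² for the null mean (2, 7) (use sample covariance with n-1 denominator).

Step 1 — sample mean vector:
  mean(U) = (8 + 5 + 9 + 4 + 3 + 2) / 6 = 31/6 = 5.1667
  mean(V) = (1 + 3 + 7 + 6 + 5 + 5) / 6 = 27/6 = 4.5
  x̄ = (5.1667, 4.5),  deviation x̄ - mu_0 = (5.1667, 4.5) - (2, 7) = (3.1667, -2.5).

Step 2 — sample covariance matrix, S[i,j] = (1/(n-1)) · Σ_k (x_{k,i} - mean_i) · (x_{k,j} - mean_j), divisor n-1 = 5:
  S[U,U] = ((2.8333)·(2.8333) + (-0.1667)·(-0.1667) + (3.8333)·(3.8333) + (-1.1667)·(-1.1667) + (-2.1667)·(-2.1667) + (-3.1667)·(-3.1667)) / 5 = 38.8333/5 = 7.7667
  S[U,V] = ((2.8333)·(-3.5) + (-0.1667)·(-1.5) + (3.8333)·(2.5) + (-1.1667)·(1.5) + (-2.1667)·(0.5) + (-3.1667)·(0.5)) / 5 = -4.5/5 = -0.9
  S[V,V] = ((-3.5)·(-3.5) + (-1.5)·(-1.5) + (2.5)·(2.5) + (1.5)·(1.5) + (0.5)·(0.5) + (0.5)·(0.5)) / 5 = 23.5/5 = 4.7
  S = [[7.7667, -0.9],
 [-0.9, 4.7]].

Step 3 — invert S. det(S) = 7.7667·4.7 - (-0.9)² = 35.6933.
  S^{-1} = (1/det) · [[d, -b], [-b, a]] = [[0.1317, 0.0252],
 [0.0252, 0.2176]].

Step 4 — quadratic form (x̄ - mu_0)^T · S^{-1} · (x̄ - mu_0):
  S^{-1} · (x̄ - mu_0) = (0.3539, -0.4641),
  (x̄ - mu_0)^T · [...] = (3.1667)·(0.3539) + (-2.5)·(-0.4641) = 2.2812.

Step 5 — scale by n: T² = 6 · 2.2812 = 13.687.

T² ≈ 13.687


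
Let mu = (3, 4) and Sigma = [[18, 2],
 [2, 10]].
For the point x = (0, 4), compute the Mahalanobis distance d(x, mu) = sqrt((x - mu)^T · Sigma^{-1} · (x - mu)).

Step 1 — centre the observation: (x - mu) = (-3, 0).

Step 2 — invert Sigma. det(Sigma) = 18·10 - (2)² = 176.
  Sigma^{-1} = (1/det) · [[d, -b], [-b, a]] = [[0.0568, -0.0114],
 [-0.0114, 0.1023]].

Step 3 — form the quadratic (x - mu)^T · Sigma^{-1} · (x - mu):
  Sigma^{-1} · (x - mu) = (-0.1705, 0.0341).
  (x - mu)^T · [Sigma^{-1} · (x - mu)] = (-3)·(-0.1705) + (0)·(0.0341) = 0.5114.

Step 4 — take square root: d = √(0.5114) ≈ 0.7151.

d(x, mu) = √(0.5114) ≈ 0.7151


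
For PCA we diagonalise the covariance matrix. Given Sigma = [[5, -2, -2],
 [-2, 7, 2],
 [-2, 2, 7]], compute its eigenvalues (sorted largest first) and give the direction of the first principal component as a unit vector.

Step 1 — characteristic polynomial p(λ) = det(λI - Sigma) = λ³ - tr·λ² + c_1·λ - det, where tr = trace, c_1 = sum of the principal 2×2 minors, det = det(Sigma):
  tr = 5 + 7 + 7 = 19,
  c_1 = (5·7 - (-2)²) + (5·7 - (-2)²) + (7·7 - (2)²) = 31 + 31 + 45 = 107,
  det = 5·(7·7 - (2)²) - (-2)·((-2)·7 - (2)·(-2)) + (-2)·((-2)·(2) - 7·(-2)) = 5·(45) - (-2)·(-10) + (-2)·(10) = 185.
  So p(λ) = λ³ - 19λ² + 107λ - 185.
Step 2 — look for an integer root (rational root theorem: any rational root is an integer divisor of 185). Testing λ = 5:
  p(5) = 125 - 475 + 535 - 185 = 0  ✓
  Dividing out (λ - 5): p(λ) = (λ - 5)(λ² - 14λ + 37).
Step 3 — remaining eigenvalues from the quadratic λ² - 14λ + 37 = 0:
  Δ = 14² - 4·37 = 196 - 148 = 48,  λ = (14 ± √48)/2 = (14 ± 6.9282)/2 ≈ 10.4641 or 3.5359.
  Sorted: λ_1 = 10.4641,  λ_2 = 5,  λ_3 = 3.5359  (check: sum = 19 = tr ✓).

Step 4 — unit eigenvector for λ_1 ≈ 10.4641: v spans the null space of (Sigma - λ_1 I), whose rows are
  r_1 = (-5.4641, -2, -2),  r_2 = (-2, -3.4641, 2),  r_3 = (-2, 2, -3.4641).
  v is orthogonal to every row, so take v ∝ r_1 × r_2 = ((-2)·(2) - (-2)·(-3.4641), (-2)·(-2) - (-5.4641)·(2), (-5.4641)·(-3.4641) - (-2)·(-2)) ≈ (-10.9282, 14.9282, 14.9282).
  Rescale (multiply by -1 so the first nonzero entry is positive): u = (10.9282, -14.9282, -14.9282).
  ||u|| = √((10.9282)² + (-14.9282)² + (-14.9282)²) = √(565.1281) ≈ 23.7724,  v_1 = u/||u|| ≈ (0.4597, -0.628, -0.628) (||v_1|| = 1).

λ_1 = 10.4641,  λ_2 = 5,  λ_3 = 3.5359;  v_1 ≈ (0.4597, -0.628, -0.628)


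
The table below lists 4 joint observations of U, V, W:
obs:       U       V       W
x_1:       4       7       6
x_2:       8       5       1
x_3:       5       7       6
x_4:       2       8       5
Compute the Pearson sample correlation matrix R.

Step 1 — column means:
  mean(U) = (4 + 8 + 5 + 2) / 4 = 19/4 = 4.75
  mean(V) = (7 + 5 + 7 + 8) / 4 = 27/4 = 6.75
  mean(W) = (6 + 1 + 6 + 5) / 4 = 18/4 = 4.5

Step 2 — sample variances and covariances s[i,j] = (1/(n-1)) · Σ_k (x_{k,i} - mean_i) · (x_{k,j} - mean_j), with n-1 = 3:
  s[U,U] = ((-0.75)·(-0.75) + (3.25)·(3.25) + (0.25)·(0.25) + (-2.75)·(-2.75)) / 3 = 18.75/3 = 6.25
  s[U,V] = ((-0.75)·(0.25) + (3.25)·(-1.75) + (0.25)·(0.25) + (-2.75)·(1.25)) / 3 = -9.25/3 = -3.0833
  s[U,W] = ((-0.75)·(1.5) + (3.25)·(-3.5) + (0.25)·(1.5) + (-2.75)·(0.5)) / 3 = -13.5/3 = -4.5
  s[V,V] = ((0.25)·(0.25) + (-1.75)·(-1.75) + (0.25)·(0.25) + (1.25)·(1.25)) / 3 = 4.75/3 = 1.5833
  s[V,W] = ((0.25)·(1.5) + (-1.75)·(-3.5) + (0.25)·(1.5) + (1.25)·(0.5)) / 3 = 7.5/3 = 2.5
  s[W,W] = ((1.5)·(1.5) + (-3.5)·(-3.5) + (1.5)·(1.5) + (0.5)·(0.5)) / 3 = 17/3 = 5.6667
  Sample standard deviations s_i = √(s[i,i]):
  s(U) = √(6.25) = 2.5
  s(V) = √(1.5833) = 1.2583
  s(W) = √(5.6667) = 2.3805

Step 3 — r_{ij} = s_{ij} / (s_i · s_j):
  r[U,U] = 1 (diagonal).
  r[U,V] = -3.0833 / (2.5 · 1.2583) = -3.0833 / 3.1458 = -0.9802
  r[U,W] = -4.5 / (2.5 · 2.3805) = -4.5 / 5.9512 = -0.7562
  r[V,V] = 1 (diagonal).
  r[V,W] = 2.5 / (1.2583 · 2.3805) = 2.5 / 2.9954 = 0.8346
  r[W,W] = 1 (diagonal).

R is symmetric with unit diagonal. Assembling:

R = [[1, -0.9802, -0.7562],
 [-0.9802, 1, 0.8346],
 [-0.7562, 0.8346, 1]]


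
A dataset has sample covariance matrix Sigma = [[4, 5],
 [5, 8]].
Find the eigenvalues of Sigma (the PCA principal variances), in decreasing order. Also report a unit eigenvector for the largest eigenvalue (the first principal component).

Step 1 — characteristic polynomial of 2×2 Sigma:
  det(Sigma - λI) = λ² - trace · λ + det = 0.
  trace = 4 + 8 = 12, det = 4·8 - (5)² = 7.
Step 2 — discriminant:
  Δ = trace² - 4·det = 144 - 28 = 116.
Step 3 — eigenvalues:
  λ = (trace ± √Δ)/2 = (12 ± 10.7703)/2,
  λ_1 = 11.3852,  λ_2 = 0.6148.

Step 4 — unit eigenvector for λ_1: solve (Sigma - λ_1 I)v = 0. First row:
  (4 - 11.3852)·v_x + (5)·v_y = 0, i.e. (-7.3852)·v_x + (5)·v_y = 0,
  so v ∝ (b, λ_1 - a) = (5, 7.3852) = u.
  ||u|| = √((5)² + (7.3852)²) = √(79.5407) ≈ 8.9186,
  v_1 = u/||u|| ≈ (0.5606, 0.8281) (||v_1|| = 1).

λ_1 = 11.3852,  λ_2 = 0.6148;  v_1 ≈ (0.5606, 0.8281)
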